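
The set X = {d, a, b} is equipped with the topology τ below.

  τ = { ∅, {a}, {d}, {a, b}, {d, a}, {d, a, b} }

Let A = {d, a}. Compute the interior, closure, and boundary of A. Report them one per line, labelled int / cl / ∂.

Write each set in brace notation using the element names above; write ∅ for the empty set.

opens ⊆ A: ∅, {d}, {a}, {d, a}; union → int = {d, a}
complement {b}; its interior ∅; cl(A) = X∖∅ = {d, a, b}
boundary = {d, a, b} ∖ {d, a} = {b}

int(A) = {d, a}
cl(A)  = {d, a, b}
∂A     = {b}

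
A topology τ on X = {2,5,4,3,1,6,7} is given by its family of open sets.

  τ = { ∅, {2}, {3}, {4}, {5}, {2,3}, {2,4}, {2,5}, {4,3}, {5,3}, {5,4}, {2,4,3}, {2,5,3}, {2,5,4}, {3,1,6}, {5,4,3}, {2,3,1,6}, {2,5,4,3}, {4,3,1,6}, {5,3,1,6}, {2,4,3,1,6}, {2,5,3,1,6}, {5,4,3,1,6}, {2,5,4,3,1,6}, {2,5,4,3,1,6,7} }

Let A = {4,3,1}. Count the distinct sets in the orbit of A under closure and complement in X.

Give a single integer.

complement {2,5,6,7}; its interior {2,5}; cl(A) = X∖{2,5} = {4,3,1,6,7}
With k = closure, c = complement:
  1. A     = {4,3,1}
  2. kA    = {4,3,1,6,7}
  3. cA    = {2,5,6,7}
  4. ckA   = {2,5}
  5. kcA   = {2,5,1,6,7}
  6. kckA  = {2,5,7}
  7. ckcA  = {4,3}
  8. ckckA = {4,3,1,6}
k, c of each give nothing new

8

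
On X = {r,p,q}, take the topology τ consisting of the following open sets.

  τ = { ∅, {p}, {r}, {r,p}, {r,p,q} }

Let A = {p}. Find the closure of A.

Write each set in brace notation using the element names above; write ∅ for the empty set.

complement {r,q}; its interior {r}; cl(A) = X∖{r} = {p,q}

{p,q}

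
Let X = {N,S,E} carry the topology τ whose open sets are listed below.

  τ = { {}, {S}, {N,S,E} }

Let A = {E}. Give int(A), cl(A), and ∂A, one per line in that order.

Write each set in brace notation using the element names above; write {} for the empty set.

U open, U⊆A: {}. int(A) = ⋃ = {}
X∖A={N,S}, int(X∖A)={S}, hence cl(A)={N,E}
∂A: remove int from cl → {N,E}

int(A) = {}
cl(A)  = {N,E}
∂A     = {N,E}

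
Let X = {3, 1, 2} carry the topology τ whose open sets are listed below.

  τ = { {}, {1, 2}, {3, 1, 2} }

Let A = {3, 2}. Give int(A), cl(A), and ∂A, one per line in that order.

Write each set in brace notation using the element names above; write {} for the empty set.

open subsets of A: {}; so int(A) = {}
closure: X∖int(X∖A) = X∖{} = {3, 1, 2}
∂A = {3, 1, 2} minus {} = {3, 1, 2}

int(A) = {}
cl(A)  = {3, 1, 2}
∂A     = {3, 1, 2}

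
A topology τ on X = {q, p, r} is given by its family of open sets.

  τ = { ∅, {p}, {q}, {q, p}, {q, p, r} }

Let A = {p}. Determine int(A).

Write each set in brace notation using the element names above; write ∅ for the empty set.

{p}

U open, U⊆A: ∅, {p}. int(A) = ⋃ = {p}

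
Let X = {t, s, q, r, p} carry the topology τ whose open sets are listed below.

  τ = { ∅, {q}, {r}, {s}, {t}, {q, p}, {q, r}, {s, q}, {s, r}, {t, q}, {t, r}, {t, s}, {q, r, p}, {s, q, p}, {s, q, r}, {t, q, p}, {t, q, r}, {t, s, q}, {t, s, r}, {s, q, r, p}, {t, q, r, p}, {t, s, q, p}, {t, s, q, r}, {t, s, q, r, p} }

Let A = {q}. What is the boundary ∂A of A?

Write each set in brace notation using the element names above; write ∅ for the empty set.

{p}

open subsets of A: ∅, {q}; so int(A) = {q}
closure: X∖int(X∖A) = X∖{t, s, r} = {q, p}
∂A = {q, p} minus {q} = {p}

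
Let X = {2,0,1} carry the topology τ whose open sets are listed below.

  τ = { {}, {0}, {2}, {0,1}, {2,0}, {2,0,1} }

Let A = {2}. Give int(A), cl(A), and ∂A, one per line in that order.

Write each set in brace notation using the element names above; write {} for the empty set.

U open, U⊆A: {}, {2}. int(A) = ⋃ = {2}
X∖A={0,1}, int(X∖A)={0,1}, hence cl(A)={2}
∂A: remove int from cl → {}

int(A) = {2}
cl(A)  = {2}
∂A     = {}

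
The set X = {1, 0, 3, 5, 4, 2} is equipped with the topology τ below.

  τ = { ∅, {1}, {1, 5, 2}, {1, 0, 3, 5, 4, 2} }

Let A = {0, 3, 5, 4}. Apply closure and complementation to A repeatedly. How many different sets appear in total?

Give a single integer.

6

cl via duality: int({1, 2}) = {1}, so X∖{1} = {0, 3, 5, 4, 2}
Write k for closure, c for complement:
  1. A     = {0, 3, 5, 4}
  2. kA    = {0, 3, 5, 4, 2}
  3. cA    = {1, 2}
  4. ckA   = {1}
  5. kcA   = {1, 0, 3, 5, 4, 2}
  6. ckcA  = ∅
applying k or c yields no new set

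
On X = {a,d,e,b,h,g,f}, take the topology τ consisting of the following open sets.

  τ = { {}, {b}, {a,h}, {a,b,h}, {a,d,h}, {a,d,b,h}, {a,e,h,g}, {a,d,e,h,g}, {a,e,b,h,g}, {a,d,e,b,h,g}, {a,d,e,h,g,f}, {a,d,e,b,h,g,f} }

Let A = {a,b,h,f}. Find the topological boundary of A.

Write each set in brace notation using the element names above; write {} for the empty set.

opens ⊆ A: {}, {b}, {a,h}, {a,b,h}; union → int = {a,b,h}
complement {d,e,g}; its interior {}; cl(A) = X∖{} = {a,d,e,b,h,g,f}
boundary = {a,d,e,b,h,g,f} ∖ {a,b,h} = {d,e,g,f}

{d,e,g,f}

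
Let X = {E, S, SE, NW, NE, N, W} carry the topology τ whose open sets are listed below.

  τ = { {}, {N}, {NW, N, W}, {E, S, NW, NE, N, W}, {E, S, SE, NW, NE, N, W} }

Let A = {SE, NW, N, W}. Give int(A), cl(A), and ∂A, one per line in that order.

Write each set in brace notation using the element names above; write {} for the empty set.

U open, U⊆A: {}, {N}, {NW, N, W}. int(A) = ⋃ = {NW, N, W}
X∖A={E, S, NE}, int(X∖A)={}, hence cl(A)={E, S, SE, NW, NE, N, W}
∂A: remove int from cl → {E, S, SE, NE}

int(A) = {NW, N, W}
cl(A)  = {E, S, SE, NW, NE, N, W}
∂A     = {E, S, SE, NE}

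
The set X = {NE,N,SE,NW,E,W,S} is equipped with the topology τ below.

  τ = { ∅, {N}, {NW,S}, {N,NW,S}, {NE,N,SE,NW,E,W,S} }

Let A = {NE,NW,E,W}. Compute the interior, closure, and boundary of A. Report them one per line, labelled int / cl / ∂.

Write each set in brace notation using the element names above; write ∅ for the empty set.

int(A) = ∅
cl(A)  = {NE,SE,NW,E,W,S}
∂A     = {NE,SE,NW,E,W,S}

open subsets of A: ∅; so int(A) = ∅
closure: X∖int(X∖A) = X∖{N} = {NE,SE,NW,E,W,S}
∂A = {NE,SE,NW,E,W,S} minus ∅ = {NE,SE,NW,E,W,S}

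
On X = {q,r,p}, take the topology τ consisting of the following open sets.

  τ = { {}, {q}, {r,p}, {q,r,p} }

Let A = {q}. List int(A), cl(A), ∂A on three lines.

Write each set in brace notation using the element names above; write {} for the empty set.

int(A) = {q}
cl(A)  = {q}
∂A     = {}

interior: largest open inside A is {q} (from {}, {q})
cl via duality: int({r,p}) = {r,p}, so X∖{r,p} = {q}
cl∖int = {}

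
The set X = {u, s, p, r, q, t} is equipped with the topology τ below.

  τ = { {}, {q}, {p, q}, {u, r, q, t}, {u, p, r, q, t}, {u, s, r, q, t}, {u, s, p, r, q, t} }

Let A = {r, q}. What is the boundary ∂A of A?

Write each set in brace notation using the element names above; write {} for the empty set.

interior: largest open inside A is {q} (from {}, {q})
cl via duality: int({u, s, p, t}) = {}, so X∖{} = {u, s, p, r, q, t}
cl∖int = {u, s, p, r, t}

{u, s, p, r, t}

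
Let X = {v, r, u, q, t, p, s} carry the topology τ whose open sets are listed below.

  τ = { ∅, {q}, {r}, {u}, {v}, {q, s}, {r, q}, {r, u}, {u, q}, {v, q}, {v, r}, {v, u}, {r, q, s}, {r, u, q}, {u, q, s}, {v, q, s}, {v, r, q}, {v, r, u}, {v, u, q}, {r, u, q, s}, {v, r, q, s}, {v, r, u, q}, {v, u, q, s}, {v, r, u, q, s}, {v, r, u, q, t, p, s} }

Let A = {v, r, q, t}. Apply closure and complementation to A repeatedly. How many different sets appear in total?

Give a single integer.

8

cl via duality: int({u, p, s}) = {u}, so X∖{u} = {v, r, q, t, p, s}
Write k for closure, c for complement:
  1. A     = {v, r, q, t}
  2. kA    = {v, r, q, t, p, s}
  3. cA    = {u, p, s}
  4. ckA   = {u}
  5. kcA   = {u, t, p, s}
  6. kckA  = {u, t, p}
  7. ckcA  = {v, r, q}
  8. ckckA = {v, r, q, s}
applying k or c yields no new set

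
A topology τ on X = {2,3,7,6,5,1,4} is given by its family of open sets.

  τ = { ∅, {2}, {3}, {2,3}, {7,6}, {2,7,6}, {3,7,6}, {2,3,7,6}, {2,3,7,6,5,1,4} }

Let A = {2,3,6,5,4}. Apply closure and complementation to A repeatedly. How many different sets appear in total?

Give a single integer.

X∖A={7,1}, int(X∖A)=∅, hence cl(A)={2,3,7,6,5,1,4}
Orbit (k=closure, c=complement):
  1. A     = {2,3,6,5,4}
  2. kA    = {2,3,7,6,5,1,4}
  3. cA    = {7,1}
  4. ckA   = ∅
  5. kcA   = {7,6,5,1,4}
  6. ckcA  = {2,3}
  7. kckcA = {2,3,5,1,4}
  8. ckckcA = {7,6}
(closed under both — stop)

8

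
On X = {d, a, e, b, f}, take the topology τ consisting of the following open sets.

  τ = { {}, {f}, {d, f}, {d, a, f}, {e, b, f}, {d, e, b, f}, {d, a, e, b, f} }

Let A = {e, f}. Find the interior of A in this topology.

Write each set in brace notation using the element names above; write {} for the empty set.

open subsets of A: {}, {f}; so int(A) = {f}

{f}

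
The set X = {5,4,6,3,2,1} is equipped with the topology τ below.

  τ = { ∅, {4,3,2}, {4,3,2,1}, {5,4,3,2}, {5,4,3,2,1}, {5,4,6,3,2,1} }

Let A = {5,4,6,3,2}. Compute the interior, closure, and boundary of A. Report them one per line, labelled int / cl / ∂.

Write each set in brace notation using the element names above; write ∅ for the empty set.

open subsets of A: ∅, {4,3,2}, {5,4,3,2}; so int(A) = {5,4,3,2}
closure: X∖int(X∖A) = X∖∅ = {5,4,6,3,2,1}
∂A = {5,4,6,3,2,1} minus {5,4,3,2} = {6,1}

int(A) = {5,4,3,2}
cl(A)  = {5,4,6,3,2,1}
∂A     = {6,1}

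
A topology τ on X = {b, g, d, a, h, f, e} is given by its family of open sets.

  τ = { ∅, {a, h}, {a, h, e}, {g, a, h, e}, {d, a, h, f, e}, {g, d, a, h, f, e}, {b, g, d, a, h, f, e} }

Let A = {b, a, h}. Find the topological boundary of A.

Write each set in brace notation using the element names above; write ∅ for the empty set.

{b, g, d, f, e}

U open, U⊆A: ∅, {a, h}. int(A) = ⋃ = {a, h}
X∖A={g, d, f, e}, int(X∖A)=∅, hence cl(A)={b, g, d, a, h, f, e}
∂A: remove int from cl → {b, g, d, f, e}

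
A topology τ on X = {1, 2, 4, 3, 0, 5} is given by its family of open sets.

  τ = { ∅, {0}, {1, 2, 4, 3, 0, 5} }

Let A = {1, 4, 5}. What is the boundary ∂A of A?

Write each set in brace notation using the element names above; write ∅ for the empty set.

open subsets of A: ∅; so int(A) = ∅
closure: X∖int(X∖A) = X∖{0} = {1, 2, 4, 3, 5}
∂A = {1, 2, 4, 3, 5} minus ∅ = {1, 2, 4, 3, 5}

{1, 2, 4, 3, 5}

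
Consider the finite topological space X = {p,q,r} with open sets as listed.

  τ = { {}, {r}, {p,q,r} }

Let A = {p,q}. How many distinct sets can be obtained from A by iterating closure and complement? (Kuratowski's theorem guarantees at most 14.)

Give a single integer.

closure: X∖int(X∖A) = X∖{r} = {p,q}
Let k=closure and c=complement:
  1. A     = {p,q}
  2. cA    = {r}
  3. kcA   = {p,q,r}
  4. ckcA  = {}
— saturated at 4

4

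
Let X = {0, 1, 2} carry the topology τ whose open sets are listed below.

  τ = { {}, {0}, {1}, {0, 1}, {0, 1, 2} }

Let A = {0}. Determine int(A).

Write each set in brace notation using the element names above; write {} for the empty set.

{0}

interior: largest open inside A is {0} (from {}, {0})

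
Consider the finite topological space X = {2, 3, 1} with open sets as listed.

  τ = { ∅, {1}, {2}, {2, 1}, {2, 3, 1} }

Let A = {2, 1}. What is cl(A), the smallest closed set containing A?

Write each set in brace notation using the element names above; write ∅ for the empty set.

{2, 3, 1}

closure: X∖int(X∖A) = X∖∅ = {2, 3, 1}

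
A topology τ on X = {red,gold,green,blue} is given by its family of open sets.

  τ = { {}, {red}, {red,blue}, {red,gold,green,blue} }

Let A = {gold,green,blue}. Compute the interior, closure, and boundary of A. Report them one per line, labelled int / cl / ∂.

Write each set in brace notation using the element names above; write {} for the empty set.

U open, U⊆A: {}. int(A) = ⋃ = {}
X∖A={red}, int(X∖A)={red}, hence cl(A)={gold,green,blue}
∂A: remove int from cl → {gold,green,blue}

int(A) = {}
cl(A)  = {gold,green,blue}
∂A     = {gold,green,blue}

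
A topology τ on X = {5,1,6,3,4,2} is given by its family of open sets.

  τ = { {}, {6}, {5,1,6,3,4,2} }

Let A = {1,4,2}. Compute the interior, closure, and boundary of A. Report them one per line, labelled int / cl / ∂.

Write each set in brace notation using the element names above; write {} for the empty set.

int(A) = {}
cl(A)  = {5,1,3,4,2}
∂A     = {5,1,3,4,2}

open subsets of A: {}; so int(A) = {}
closure: X∖int(X∖A) = X∖{6} = {5,1,3,4,2}
∂A = {5,1,3,4,2} minus {} = {5,1,3,4,2}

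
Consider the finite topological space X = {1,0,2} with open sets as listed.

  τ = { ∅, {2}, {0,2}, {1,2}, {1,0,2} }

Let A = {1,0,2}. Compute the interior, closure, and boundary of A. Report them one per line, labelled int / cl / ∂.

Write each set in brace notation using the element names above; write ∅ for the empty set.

opens ⊆ A: ∅, {2}, {1,2}, {0,2}, {1,0,2}; union → int = {1,0,2}
complement ∅; its interior ∅; cl(A) = X∖∅ = {1,0,2}
boundary = {1,0,2} ∖ {1,0,2} = ∅

int(A) = {1,0,2}
cl(A)  = {1,0,2}
∂A     = ∅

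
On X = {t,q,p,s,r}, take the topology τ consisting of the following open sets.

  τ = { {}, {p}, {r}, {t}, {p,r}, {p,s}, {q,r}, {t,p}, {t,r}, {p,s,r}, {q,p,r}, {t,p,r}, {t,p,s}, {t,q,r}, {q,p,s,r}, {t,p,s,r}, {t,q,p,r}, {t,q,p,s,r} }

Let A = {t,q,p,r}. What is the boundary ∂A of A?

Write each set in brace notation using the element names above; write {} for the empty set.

opens ⊆ A: {}, {t}, {p}, {r}, {q,r}, {t,p}, {p,r}, {t,r}, {t,q,r}, {t,p,r}, {q,p,r}, {t,q,p,r}; union → int = {t,q,p,r}
complement {s}; its interior {}; cl(A) = X∖{} = {t,q,p,s,r}
boundary = {t,q,p,s,r} ∖ {t,q,p,r} = {s}

{s}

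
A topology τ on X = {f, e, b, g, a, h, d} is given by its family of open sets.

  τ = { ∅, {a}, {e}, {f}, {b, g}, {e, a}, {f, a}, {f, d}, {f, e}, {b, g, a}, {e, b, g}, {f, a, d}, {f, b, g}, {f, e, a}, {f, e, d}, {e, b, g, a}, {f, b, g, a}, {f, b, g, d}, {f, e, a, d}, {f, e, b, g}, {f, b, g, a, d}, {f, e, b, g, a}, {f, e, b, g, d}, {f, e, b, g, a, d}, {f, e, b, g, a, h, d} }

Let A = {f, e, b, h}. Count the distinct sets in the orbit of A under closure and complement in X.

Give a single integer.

12

closure: X∖int(X∖A) = X∖{a} = {f, e, b, g, h, d}
Let k=closure and c=complement:
  1. A     = {f, e, b, h}
  2. kA    = {f, e, b, g, h, d}
  3. cA    = {g, a, d}
  4. ckA   = {a}
  5. kcA   = {b, g, a, h, d}
  6. kckA  = {a, h}
  7. ckcA  = {f, e}
  8. ckckA = {f, e, b, g, d}
  9. kckcA = {f, e, h, d}
  10. ckckcA = {b, g, a}
  11. kckckcA = {b, g, a, h}
  12. ckckckcA = {f, e, d}
— saturated at 12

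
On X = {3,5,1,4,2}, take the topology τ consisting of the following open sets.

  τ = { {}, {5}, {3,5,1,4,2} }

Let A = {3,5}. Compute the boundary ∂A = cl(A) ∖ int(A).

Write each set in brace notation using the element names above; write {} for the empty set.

open subsets of A: {}, {5}; so int(A) = {5}
closure: X∖int(X∖A) = X∖{} = {3,5,1,4,2}
∂A = {3,5,1,4,2} minus {5} = {3,1,4,2}

{3,1,4,2}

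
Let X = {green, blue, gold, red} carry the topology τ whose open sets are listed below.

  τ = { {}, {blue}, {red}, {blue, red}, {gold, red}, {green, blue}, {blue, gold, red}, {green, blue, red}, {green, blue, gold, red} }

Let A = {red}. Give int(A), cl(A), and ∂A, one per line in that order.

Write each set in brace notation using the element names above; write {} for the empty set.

U open, U⊆A: {}, {red}. int(A) = ⋃ = {red}
X∖A={green, blue, gold}, int(X∖A)={green, blue}, hence cl(A)={gold, red}
∂A: remove int from cl → {gold}

int(A) = {red}
cl(A)  = {gold, red}
∂A     = {gold}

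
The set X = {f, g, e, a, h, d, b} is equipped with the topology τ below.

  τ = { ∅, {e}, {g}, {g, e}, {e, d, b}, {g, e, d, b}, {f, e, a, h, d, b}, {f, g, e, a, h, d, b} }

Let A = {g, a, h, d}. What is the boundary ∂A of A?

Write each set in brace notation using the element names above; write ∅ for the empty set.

{f, a, h, d, b}

interior: largest open inside A is {g} (from ∅, {g})
cl via duality: int({f, e, b}) = {e}, so X∖{e} = {f, g, a, h, d, b}
cl∖int = {f, a, h, d, b}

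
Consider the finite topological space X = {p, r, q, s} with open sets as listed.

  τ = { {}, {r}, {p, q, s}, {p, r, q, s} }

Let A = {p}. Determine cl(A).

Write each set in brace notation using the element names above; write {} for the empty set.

complement {r, q, s}; its interior {r}; cl(A) = X∖{r} = {p, q, s}

{p, q, s}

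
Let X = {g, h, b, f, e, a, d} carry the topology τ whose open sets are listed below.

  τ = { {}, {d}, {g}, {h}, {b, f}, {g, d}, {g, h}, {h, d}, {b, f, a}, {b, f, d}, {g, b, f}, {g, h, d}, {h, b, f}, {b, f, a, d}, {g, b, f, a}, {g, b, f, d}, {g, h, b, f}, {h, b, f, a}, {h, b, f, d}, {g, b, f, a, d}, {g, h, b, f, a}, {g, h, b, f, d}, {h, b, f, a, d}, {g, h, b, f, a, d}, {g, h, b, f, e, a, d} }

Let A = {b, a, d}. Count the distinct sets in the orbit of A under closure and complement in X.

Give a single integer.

10

complement {g, h, f, e}; its interior {g, h}; cl(A) = X∖{g, h} = {b, f, e, a, d}
With k = closure, c = complement:
  1. A     = {b, a, d}
  2. kA    = {b, f, e, a, d}
  3. cA    = {g, h, f, e}
  4. ckA   = {g, h}
  5. kcA   = {g, h, b, f, e, a}
  6. kckA  = {g, h, e}
  7. ckcA  = {d}
  8. ckckA = {b, f, a, d}
  9. kckcA = {e, d}
  10. ckckcA = {g, h, b, f, a}
k, c of each give nothing new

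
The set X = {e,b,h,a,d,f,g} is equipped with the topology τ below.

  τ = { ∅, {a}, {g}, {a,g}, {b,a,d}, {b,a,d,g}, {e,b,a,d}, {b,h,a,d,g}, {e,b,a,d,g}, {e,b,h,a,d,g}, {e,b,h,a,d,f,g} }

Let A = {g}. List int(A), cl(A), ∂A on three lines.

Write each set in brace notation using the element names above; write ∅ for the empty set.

int(A) = {g}
cl(A)  = {h,f,g}
∂A     = {h,f}

interior: largest open inside A is {g} (from ∅, {g})
cl via duality: int({e,b,h,a,d,f}) = {e,b,a,d}, so X∖{e,b,a,d} = {h,f,g}
cl∖int = {h,f}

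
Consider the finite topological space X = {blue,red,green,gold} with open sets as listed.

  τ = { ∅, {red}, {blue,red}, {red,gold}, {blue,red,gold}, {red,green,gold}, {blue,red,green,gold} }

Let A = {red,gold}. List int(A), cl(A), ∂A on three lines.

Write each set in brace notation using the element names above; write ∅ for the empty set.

interior: largest open inside A is {red,gold} (from ∅, {red}, {red,gold})
cl via duality: int({blue,green}) = ∅, so X∖∅ = {blue,red,green,gold}
cl∖int = {blue,green}

int(A) = {red,gold}
cl(A)  = {blue,red,green,gold}
∂A     = {blue,green}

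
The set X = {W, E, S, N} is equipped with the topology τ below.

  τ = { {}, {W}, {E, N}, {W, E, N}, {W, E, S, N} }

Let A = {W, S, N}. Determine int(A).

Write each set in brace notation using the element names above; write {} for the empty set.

{W}

interior: largest open inside A is {W} (from {}, {W})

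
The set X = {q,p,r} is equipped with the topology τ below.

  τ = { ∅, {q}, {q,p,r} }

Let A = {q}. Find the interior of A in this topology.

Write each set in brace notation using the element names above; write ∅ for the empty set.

U open, U⊆A: ∅, {q}. int(A) = ⋃ = {q}

{q}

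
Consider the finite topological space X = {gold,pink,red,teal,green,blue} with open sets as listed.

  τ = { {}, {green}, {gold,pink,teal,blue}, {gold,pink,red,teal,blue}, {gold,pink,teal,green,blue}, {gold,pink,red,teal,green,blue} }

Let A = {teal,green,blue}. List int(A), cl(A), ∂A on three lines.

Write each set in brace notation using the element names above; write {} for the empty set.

interior: largest open inside A is {green} (from {}, {green})
cl via duality: int({gold,pink,red}) = {}, so X∖{} = {gold,pink,red,teal,green,blue}
cl∖int = {gold,pink,red,teal,blue}

int(A) = {green}
cl(A)  = {gold,pink,red,teal,green,blue}
∂A     = {gold,pink,red,teal,blue}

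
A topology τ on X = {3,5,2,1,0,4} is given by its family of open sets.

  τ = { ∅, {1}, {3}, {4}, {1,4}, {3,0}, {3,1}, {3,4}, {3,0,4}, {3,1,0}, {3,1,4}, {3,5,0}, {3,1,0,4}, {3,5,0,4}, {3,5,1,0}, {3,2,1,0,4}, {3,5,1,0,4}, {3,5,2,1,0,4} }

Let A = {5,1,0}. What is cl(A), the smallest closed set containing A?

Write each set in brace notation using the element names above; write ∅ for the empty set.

{5,2,1,0}

complement {3,2,4}; its interior {3,4}; cl(A) = X∖{3,4} = {5,2,1,0}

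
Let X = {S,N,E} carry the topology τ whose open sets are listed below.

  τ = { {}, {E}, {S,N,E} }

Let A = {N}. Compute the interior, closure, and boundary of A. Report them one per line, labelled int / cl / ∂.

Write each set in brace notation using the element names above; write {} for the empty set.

int(A) = {}
cl(A)  = {S,N}
∂A     = {S,N}

opens ⊆ A: {}; union → int = {}
complement {S,E}; its interior {E}; cl(A) = X∖{E} = {S,N}
boundary = {S,N} ∖ {} = {S,N}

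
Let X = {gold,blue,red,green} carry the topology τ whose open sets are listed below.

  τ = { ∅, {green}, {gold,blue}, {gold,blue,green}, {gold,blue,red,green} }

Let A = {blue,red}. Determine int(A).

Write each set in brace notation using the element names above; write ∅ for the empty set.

∅

interior: largest open inside A is ∅ (from ∅)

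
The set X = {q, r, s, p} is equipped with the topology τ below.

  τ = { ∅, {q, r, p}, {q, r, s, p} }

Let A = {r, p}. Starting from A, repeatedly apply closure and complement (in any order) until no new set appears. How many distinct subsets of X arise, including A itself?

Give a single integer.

4

X∖A={q, s}, int(X∖A)=∅, hence cl(A)={q, r, s, p}
Orbit (k=closure, c=complement):
  1. A     = {r, p}
  2. kA    = {q, r, s, p}
  3. cA    = {q, s}
  4. ckA   = ∅
(closed under both — stop)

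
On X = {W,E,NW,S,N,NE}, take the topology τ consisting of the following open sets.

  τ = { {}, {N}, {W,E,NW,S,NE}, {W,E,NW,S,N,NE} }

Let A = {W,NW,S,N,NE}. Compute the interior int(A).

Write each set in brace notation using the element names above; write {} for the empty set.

{N}

opens ⊆ A: {}, {N}; union → int = {N}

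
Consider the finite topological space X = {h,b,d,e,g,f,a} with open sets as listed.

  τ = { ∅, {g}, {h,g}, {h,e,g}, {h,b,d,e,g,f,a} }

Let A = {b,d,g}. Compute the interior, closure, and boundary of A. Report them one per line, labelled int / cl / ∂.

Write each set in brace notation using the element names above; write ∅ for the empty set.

int(A) = {g}
cl(A)  = {h,b,d,e,g,f,a}
∂A     = {h,b,d,e,f,a}

opens ⊆ A: ∅, {g}; union → int = {g}
complement {h,e,f,a}; its interior ∅; cl(A) = X∖∅ = {h,b,d,e,g,f,a}
boundary = {h,b,d,e,g,f,a} ∖ {g} = {h,b,d,e,f,a}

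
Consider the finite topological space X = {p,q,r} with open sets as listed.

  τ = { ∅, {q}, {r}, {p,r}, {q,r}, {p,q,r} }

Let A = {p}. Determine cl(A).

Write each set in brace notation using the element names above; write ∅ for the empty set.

{p}

cl via duality: int({q,r}) = {q,r}, so X∖{q,r} = {p}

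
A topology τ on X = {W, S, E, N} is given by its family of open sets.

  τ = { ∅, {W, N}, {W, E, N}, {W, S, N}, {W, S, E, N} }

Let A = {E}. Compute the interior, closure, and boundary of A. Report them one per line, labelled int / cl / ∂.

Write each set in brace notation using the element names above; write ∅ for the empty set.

int(A) = ∅
cl(A)  = {E}
∂A     = {E}

opens ⊆ A: ∅; union → int = ∅
complement {W, S, N}; its interior {W, S, N}; cl(A) = X∖{W, S, N} = {E}
boundary = {E} ∖ ∅ = {E}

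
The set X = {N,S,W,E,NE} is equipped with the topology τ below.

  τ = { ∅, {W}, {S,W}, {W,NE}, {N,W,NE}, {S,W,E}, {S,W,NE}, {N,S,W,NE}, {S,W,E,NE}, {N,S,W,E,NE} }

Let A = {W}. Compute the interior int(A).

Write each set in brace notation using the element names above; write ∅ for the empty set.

opens ⊆ A: ∅, {W}; union → int = {W}

{W}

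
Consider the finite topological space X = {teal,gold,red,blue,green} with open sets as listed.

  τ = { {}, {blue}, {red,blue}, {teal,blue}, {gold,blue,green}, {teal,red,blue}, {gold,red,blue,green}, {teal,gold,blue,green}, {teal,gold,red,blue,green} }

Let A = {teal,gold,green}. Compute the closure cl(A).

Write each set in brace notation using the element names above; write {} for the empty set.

{teal,gold,green}

cl via duality: int({red,blue}) = {red,blue}, so X∖{red,blue} = {teal,gold,green}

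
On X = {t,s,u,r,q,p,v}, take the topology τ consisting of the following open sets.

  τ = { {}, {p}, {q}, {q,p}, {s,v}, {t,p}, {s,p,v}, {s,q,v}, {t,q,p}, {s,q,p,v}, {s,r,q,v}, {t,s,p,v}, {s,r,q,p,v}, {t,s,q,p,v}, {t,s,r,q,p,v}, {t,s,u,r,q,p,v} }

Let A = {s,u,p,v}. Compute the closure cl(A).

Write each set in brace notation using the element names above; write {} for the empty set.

{t,s,u,r,p,v}

closure: X∖int(X∖A) = X∖{q} = {t,s,u,r,p,v}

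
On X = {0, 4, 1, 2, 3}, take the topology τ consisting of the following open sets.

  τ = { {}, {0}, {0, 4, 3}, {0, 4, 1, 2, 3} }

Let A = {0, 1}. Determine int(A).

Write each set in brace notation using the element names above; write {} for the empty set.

open subsets of A: {}, {0}; so int(A) = {0}

{0}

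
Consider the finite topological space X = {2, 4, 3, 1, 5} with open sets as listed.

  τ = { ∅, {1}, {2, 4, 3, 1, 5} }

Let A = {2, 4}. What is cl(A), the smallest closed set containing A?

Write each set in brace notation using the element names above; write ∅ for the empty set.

closure: X∖int(X∖A) = X∖{1} = {2, 4, 3, 5}

{2, 4, 3, 5}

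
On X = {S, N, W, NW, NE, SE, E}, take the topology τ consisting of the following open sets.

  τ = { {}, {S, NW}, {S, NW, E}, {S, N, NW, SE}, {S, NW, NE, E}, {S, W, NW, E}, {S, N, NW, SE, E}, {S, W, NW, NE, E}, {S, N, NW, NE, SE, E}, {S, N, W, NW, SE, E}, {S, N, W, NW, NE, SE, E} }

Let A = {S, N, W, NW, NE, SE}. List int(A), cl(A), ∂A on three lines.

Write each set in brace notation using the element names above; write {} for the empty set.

int(A) = {S, N, NW, SE}
cl(A)  = {S, N, W, NW, NE, SE, E}
∂A     = {W, NE, E}

opens ⊆ A: {}, {S, NW}, {S, N, NW, SE}; union → int = {S, N, NW, SE}
complement {E}; its interior {}; cl(A) = X∖{} = {S, N, W, NW, NE, SE, E}
boundary = {S, N, W, NW, NE, SE, E} ∖ {S, N, NW, SE} = {W, NE, E}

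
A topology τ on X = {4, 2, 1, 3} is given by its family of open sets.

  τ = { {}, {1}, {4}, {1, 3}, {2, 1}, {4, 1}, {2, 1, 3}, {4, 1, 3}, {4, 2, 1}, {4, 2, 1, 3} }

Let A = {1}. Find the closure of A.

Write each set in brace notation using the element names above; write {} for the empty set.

closure: X∖int(X∖A) = X∖{4} = {2, 1, 3}

{2, 1, 3}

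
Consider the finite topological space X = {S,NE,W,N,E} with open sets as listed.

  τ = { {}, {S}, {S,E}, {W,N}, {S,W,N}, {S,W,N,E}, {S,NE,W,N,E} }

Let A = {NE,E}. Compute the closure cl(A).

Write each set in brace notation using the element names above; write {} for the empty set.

closure: X∖int(X∖A) = X∖{S,W,N} = {NE,E}

{NE,E}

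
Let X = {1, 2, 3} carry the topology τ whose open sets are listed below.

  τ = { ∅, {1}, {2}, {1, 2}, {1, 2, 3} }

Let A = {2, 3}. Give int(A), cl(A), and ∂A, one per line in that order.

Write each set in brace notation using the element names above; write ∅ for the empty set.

int(A) = {2}
cl(A)  = {2, 3}
∂A     = {3}

U open, U⊆A: ∅, {2}. int(A) = ⋃ = {2}
X∖A={1}, int(X∖A)={1}, hence cl(A)={2, 3}
∂A: remove int from cl → {3}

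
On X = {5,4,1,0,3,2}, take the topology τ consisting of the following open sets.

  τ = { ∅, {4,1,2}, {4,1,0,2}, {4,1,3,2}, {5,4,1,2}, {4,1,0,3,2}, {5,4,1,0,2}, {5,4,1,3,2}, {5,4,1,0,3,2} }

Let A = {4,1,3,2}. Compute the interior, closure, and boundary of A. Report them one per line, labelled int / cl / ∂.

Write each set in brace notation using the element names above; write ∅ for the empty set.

opens ⊆ A: ∅, {4,1,2}, {4,1,3,2}; union → int = {4,1,3,2}
complement {5,0}; its interior ∅; cl(A) = X∖∅ = {5,4,1,0,3,2}
boundary = {5,4,1,0,3,2} ∖ {4,1,3,2} = {5,0}

int(A) = {4,1,3,2}
cl(A)  = {5,4,1,0,3,2}
∂A     = {5,0}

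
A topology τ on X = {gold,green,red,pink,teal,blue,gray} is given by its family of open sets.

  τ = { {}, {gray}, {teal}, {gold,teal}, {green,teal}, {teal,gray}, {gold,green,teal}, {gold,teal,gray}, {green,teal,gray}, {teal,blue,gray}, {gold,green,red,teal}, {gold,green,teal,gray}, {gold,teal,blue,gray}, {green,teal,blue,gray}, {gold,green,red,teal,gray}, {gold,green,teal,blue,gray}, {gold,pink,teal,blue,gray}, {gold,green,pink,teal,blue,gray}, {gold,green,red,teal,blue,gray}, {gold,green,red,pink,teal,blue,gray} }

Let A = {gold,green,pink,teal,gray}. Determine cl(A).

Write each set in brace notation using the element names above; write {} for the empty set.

X∖A={red,blue}, int(X∖A)={}, hence cl(A)={gold,green,red,pink,teal,blue,gray}

{gold,green,red,pink,teal,blue,gray}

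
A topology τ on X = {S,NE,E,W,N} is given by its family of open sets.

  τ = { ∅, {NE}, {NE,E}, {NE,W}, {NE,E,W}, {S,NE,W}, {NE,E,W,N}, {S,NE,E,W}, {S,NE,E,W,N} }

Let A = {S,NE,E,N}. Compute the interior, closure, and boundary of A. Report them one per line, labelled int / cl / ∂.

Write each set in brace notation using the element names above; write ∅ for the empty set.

open subsets of A: ∅, {NE}, {NE,E}; so int(A) = {NE,E}
closure: X∖int(X∖A) = X∖∅ = {S,NE,E,W,N}
∂A = {S,NE,E,W,N} minus {NE,E} = {S,W,N}

int(A) = {NE,E}
cl(A)  = {S,NE,E,W,N}
∂A     = {S,W,N}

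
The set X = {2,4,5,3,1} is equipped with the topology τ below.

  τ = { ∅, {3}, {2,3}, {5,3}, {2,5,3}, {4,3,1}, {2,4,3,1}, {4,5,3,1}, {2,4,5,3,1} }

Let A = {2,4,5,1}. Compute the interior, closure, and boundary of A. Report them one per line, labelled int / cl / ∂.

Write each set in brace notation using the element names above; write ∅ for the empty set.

interior: largest open inside A is ∅ (from ∅)
cl via duality: int({3}) = {3}, so X∖{3} = {2,4,5,1}
cl∖int = {2,4,5,1}

int(A) = ∅
cl(A)  = {2,4,5,1}
∂A     = {2,4,5,1}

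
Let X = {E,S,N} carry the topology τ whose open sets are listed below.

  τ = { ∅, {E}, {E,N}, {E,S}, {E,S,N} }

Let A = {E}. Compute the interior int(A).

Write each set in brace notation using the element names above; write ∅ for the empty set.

{E}

U open, U⊆A: ∅, {E}. int(A) = ⋃ = {E}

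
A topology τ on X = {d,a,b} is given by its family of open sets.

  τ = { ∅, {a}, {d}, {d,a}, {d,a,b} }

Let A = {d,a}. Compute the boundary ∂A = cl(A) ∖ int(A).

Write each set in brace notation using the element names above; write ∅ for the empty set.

opens ⊆ A: ∅, {d}, {a}, {d,a}; union → int = {d,a}
complement {b}; its interior ∅; cl(A) = X∖∅ = {d,a,b}
boundary = {d,a,b} ∖ {d,a} = {b}

{b}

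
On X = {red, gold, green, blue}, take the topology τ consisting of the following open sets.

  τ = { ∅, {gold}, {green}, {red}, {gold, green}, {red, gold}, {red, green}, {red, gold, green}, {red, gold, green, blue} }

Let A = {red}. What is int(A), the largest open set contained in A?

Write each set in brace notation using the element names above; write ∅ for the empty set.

open subsets of A: ∅, {red}; so int(A) = {red}

{red}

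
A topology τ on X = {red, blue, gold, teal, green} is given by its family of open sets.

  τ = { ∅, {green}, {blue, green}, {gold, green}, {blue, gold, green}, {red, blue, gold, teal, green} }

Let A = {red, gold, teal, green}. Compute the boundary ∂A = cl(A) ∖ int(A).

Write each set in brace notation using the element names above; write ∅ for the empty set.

{red, blue, teal}

U open, U⊆A: ∅, {green}, {gold, green}. int(A) = ⋃ = {gold, green}
X∖A={blue}, int(X∖A)=∅, hence cl(A)={red, blue, gold, teal, green}
∂A: remove int from cl → {red, blue, teal}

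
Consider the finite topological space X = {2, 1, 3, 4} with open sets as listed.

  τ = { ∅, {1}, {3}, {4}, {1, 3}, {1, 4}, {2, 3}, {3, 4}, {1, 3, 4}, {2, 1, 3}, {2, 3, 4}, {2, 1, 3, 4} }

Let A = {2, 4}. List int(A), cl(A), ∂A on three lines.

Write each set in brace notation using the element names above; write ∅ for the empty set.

int(A) = {4}
cl(A)  = {2, 4}
∂A     = {2}

interior: largest open inside A is {4} (from ∅, {4})
cl via duality: int({1, 3}) = {1, 3}, so X∖{1, 3} = {2, 4}
cl∖int = {2}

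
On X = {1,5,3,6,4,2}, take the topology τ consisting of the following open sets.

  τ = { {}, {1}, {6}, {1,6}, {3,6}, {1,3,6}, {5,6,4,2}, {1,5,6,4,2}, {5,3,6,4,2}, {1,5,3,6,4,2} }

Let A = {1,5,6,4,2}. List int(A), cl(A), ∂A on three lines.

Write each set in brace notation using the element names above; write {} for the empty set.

open subsets of A: {}, {6}, {1}, {1,6}, {5,6,4,2}, {1,5,6,4,2}; so int(A) = {1,5,6,4,2}
closure: X∖int(X∖A) = X∖{} = {1,5,3,6,4,2}
∂A = {1,5,3,6,4,2} minus {1,5,6,4,2} = {3}

int(A) = {1,5,6,4,2}
cl(A)  = {1,5,3,6,4,2}
∂A     = {3}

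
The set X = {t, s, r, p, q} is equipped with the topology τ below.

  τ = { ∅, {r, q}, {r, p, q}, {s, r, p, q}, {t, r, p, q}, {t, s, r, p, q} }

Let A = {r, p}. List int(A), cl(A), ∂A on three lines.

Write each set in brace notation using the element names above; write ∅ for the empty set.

opens ⊆ A: ∅; union → int = ∅
complement {t, s, q}; its interior ∅; cl(A) = X∖∅ = {t, s, r, p, q}
boundary = {t, s, r, p, q} ∖ ∅ = {t, s, r, p, q}

int(A) = ∅
cl(A)  = {t, s, r, p, q}
∂A     = {t, s, r, p, q}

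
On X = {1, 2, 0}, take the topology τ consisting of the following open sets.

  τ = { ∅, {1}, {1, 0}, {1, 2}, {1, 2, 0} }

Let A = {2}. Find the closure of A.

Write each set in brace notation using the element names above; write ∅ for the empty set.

{2}

complement {1, 0}; its interior {1, 0}; cl(A) = X∖{1, 0} = {2}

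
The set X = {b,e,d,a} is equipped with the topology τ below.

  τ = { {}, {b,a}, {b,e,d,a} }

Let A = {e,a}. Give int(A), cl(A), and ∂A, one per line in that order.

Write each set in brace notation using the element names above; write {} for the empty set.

opens ⊆ A: {}; union → int = {}
complement {b,d}; its interior {}; cl(A) = X∖{} = {b,e,d,a}
boundary = {b,e,d,a} ∖ {} = {b,e,d,a}

int(A) = {}
cl(A)  = {b,e,d,a}
∂A     = {b,e,d,a}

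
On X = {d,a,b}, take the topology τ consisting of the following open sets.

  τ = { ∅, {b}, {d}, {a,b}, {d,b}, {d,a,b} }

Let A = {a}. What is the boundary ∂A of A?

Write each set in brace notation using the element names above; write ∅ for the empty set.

open subsets of A: ∅; so int(A) = ∅
closure: X∖int(X∖A) = X∖{d,b} = {a}
∂A = {a} minus ∅ = {a}

{a}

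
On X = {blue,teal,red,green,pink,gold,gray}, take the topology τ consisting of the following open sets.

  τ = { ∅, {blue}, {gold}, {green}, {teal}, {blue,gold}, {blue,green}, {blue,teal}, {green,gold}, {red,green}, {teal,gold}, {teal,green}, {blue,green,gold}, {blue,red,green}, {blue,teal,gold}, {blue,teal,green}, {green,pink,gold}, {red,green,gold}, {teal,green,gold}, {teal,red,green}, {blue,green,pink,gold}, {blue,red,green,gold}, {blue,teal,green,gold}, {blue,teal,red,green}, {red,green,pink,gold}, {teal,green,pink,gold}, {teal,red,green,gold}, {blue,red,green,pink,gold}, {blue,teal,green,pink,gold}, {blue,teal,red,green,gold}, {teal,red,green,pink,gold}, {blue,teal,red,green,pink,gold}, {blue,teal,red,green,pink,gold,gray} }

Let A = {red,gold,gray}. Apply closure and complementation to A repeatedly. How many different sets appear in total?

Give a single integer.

cl via duality: int({blue,teal,green,pink}) = {blue,teal,green}, so X∖{blue,teal,green} = {red,pink,gold,gray}
Write k for closure, c for complement:
  1. A     = {red,gold,gray}
  2. kA    = {red,pink,gold,gray}
  3. cA    = {blue,teal,green,pink}
  4. ckA   = {blue,teal,green}
  5. kcA   = {blue,teal,red,green,pink,gray}
  6. ckcA  = {gold}
  7. kckcA = {pink,gold,gray}
  8. ckckcA = {blue,teal,red,green}
applying k or c yields no new set

8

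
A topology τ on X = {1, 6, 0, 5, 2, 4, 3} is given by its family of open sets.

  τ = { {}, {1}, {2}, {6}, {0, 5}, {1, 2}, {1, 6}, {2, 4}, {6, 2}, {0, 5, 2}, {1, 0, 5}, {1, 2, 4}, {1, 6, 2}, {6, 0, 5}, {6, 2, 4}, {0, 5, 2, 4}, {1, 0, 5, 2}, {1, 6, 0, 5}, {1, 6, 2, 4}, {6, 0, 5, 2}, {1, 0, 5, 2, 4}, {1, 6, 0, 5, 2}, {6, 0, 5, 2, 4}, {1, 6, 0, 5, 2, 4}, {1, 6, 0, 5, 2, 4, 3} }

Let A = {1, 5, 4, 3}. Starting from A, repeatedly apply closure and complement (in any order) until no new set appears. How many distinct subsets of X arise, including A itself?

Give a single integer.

closure: X∖int(X∖A) = X∖{6, 2} = {1, 0, 5, 4, 3}
Let k=closure and c=complement:
  1. A     = {1, 5, 4, 3}
  2. kA    = {1, 0, 5, 4, 3}
  3. cA    = {6, 0, 2}
  4. ckA   = {6, 2}
  5. kcA   = {6, 0, 5, 2, 4, 3}
  6. kckA  = {6, 2, 4, 3}
  7. ckcA  = {1}
  8. ckckA = {1, 0, 5}
  9. kckcA = {1, 3}
  10. kckckA = {1, 0, 5, 3}
  11. ckckcA = {6, 0, 5, 2, 4}
  12. ckckckA = {6, 2, 4}
— saturated at 12

12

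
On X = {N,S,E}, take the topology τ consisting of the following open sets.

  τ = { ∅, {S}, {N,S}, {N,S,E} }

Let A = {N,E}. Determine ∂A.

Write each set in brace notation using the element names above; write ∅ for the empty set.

{N,E}

opens ⊆ A: ∅; union → int = ∅
complement {S}; its interior {S}; cl(A) = X∖{S} = {N,E}
boundary = {N,E} ∖ ∅ = {N,E}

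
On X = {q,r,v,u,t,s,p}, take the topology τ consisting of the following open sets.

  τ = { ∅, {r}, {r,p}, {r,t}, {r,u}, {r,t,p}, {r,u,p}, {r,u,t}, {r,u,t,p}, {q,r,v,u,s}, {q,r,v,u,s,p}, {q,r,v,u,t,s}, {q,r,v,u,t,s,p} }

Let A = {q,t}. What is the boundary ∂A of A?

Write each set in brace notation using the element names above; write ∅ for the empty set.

{q,v,t,s}

opens ⊆ A: ∅; union → int = ∅
complement {r,v,u,s,p}; its interior {r,u,p}; cl(A) = X∖{r,u,p} = {q,v,t,s}
boundary = {q,v,t,s} ∖ ∅ = {q,v,t,s}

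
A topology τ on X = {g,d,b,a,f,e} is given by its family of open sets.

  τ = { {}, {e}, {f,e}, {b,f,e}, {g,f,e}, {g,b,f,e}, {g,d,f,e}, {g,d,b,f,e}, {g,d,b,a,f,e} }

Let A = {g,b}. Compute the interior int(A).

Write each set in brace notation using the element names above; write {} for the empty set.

{}

interior: largest open inside A is {} (from {})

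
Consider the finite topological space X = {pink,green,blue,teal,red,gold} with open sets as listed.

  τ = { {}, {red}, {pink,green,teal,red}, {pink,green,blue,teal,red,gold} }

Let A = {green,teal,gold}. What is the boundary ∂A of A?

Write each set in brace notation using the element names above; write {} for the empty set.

open subsets of A: {}; so int(A) = {}
closure: X∖int(X∖A) = X∖{red} = {pink,green,blue,teal,gold}
∂A = {pink,green,blue,teal,gold} minus {} = {pink,green,blue,teal,gold}

{pink,green,blue,teal,gold}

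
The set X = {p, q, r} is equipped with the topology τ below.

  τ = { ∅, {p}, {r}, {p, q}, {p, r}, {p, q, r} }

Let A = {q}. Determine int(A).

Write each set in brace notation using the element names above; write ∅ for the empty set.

∅

U open, U⊆A: ∅. int(A) = ⋃ = ∅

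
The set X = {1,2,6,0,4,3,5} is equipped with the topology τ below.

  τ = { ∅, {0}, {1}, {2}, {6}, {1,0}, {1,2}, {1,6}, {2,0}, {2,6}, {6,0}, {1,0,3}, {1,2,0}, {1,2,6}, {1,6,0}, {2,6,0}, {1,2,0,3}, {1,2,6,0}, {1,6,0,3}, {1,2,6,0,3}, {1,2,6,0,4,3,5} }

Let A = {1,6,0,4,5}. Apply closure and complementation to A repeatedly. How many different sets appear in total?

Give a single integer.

complement {2,3}; its interior {2}; cl(A) = X∖{2} = {1,6,0,4,3,5}
With k = closure, c = complement:
  1. A     = {1,6,0,4,5}
  2. kA    = {1,6,0,4,3,5}
  3. cA    = {2,3}
  4. ckA   = {2}
  5. kcA   = {2,4,3,5}
  6. kckA  = {2,4,5}
  7. ckcA  = {1,6,0}
  8. ckckA = {1,6,0,3}
k, c of each give nothing new

8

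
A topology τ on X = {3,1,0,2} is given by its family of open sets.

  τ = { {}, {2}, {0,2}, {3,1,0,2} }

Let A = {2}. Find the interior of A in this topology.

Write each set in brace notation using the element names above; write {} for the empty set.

U open, U⊆A: {}, {2}. int(A) = ⋃ = {2}

{2}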